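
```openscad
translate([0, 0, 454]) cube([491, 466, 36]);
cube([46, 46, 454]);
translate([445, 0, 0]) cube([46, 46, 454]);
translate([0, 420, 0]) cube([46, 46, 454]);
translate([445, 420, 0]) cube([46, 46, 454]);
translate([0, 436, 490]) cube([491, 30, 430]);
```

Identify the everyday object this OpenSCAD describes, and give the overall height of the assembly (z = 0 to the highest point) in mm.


A chair. The overall height is 920 mm.

A slab on four corner posts with a tall panel at the back — a chair. The seat slab sits at z = 454 with thickness 36, and the 430 mm backrest starts at the seat top, so the overall height is 454 + 36 + 430 = 920 mm.


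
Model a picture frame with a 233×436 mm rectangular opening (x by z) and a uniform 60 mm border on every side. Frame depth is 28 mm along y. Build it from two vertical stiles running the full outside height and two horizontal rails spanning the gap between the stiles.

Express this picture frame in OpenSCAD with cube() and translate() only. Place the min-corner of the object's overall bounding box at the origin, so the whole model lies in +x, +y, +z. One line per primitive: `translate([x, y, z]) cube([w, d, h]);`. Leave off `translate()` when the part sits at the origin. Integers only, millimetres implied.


cube([60, 28, 556]);
translate([293, 0, 0]) cube([60, 28, 556]);
translate([60, 0, 0]) cube([233, 28, 60]);
translate([60, 0, 496]) cube([233, 28, 60]);


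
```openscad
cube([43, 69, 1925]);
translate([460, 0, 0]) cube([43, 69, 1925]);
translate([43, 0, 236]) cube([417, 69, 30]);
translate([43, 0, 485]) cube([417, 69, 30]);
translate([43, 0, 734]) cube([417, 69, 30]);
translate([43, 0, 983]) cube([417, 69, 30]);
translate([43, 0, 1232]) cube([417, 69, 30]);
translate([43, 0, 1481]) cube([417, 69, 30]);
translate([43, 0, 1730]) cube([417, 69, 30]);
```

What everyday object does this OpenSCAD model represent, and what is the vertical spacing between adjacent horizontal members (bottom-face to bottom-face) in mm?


A ladder. The rung spacing is 249 mm.

Two tall 43×69 posts with 7 short bars between them — a ladder. Adjacent rungs sit at z = 236 and z = 485, so the spacing is 485 − 236 = 249 mm.


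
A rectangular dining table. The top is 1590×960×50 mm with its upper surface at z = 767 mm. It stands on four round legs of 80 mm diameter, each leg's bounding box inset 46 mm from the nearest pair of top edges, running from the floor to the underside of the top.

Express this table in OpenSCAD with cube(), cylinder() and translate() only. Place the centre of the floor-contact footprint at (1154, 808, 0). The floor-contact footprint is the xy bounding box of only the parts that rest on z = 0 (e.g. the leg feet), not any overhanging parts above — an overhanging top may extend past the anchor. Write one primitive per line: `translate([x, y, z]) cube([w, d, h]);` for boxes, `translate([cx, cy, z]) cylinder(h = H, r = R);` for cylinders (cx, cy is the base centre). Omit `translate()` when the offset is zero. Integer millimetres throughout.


translate([359, 328, 717]) cube([1590, 960, 50]);
translate([445, 414, 0]) cylinder(h = 717, r = 40);
translate([1863, 414, 0]) cylinder(h = 717, r = 40);
translate([445, 1202, 0]) cylinder(h = 717, r = 40);
translate([1863, 1202, 0]) cylinder(h = 717, r = 40);


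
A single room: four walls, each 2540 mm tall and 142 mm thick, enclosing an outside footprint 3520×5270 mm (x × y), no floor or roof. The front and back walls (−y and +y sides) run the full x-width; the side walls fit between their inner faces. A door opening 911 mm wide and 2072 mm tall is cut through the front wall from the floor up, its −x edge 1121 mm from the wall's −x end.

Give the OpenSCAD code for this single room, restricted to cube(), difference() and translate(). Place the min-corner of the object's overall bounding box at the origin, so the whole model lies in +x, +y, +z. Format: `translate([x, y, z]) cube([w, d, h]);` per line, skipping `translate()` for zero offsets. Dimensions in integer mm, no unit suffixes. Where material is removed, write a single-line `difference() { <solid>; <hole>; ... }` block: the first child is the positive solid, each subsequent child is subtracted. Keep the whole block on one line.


difference() { cube([3520, 142, 2540]); translate([1121, 0, 0]) cube([911, 142, 2072]); }
translate([0, 5128, 0]) cube([3520, 142, 2540]);
translate([0, 142, 0]) cube([142, 4986, 2540]);
translate([3378, 142, 0]) cube([142, 4986, 2540]);


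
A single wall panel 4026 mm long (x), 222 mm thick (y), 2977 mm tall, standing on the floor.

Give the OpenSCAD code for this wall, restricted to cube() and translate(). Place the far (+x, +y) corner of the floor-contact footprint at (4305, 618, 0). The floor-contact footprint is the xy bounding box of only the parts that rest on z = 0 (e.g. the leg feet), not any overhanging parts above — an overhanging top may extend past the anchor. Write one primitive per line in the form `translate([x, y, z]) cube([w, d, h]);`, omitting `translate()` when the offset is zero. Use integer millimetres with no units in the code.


translate([279, 396, 0]) cube([4026, 222, 2977]);


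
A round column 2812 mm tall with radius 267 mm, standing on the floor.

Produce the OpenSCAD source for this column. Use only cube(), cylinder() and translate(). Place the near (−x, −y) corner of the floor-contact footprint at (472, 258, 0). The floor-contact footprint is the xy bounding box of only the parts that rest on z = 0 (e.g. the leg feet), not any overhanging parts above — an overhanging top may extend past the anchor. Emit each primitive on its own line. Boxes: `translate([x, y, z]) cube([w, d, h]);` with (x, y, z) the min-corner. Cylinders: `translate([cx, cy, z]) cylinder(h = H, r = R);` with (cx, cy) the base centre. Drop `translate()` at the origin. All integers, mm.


translate([739, 525, 0]) cylinder(h = 2812, r = 267);


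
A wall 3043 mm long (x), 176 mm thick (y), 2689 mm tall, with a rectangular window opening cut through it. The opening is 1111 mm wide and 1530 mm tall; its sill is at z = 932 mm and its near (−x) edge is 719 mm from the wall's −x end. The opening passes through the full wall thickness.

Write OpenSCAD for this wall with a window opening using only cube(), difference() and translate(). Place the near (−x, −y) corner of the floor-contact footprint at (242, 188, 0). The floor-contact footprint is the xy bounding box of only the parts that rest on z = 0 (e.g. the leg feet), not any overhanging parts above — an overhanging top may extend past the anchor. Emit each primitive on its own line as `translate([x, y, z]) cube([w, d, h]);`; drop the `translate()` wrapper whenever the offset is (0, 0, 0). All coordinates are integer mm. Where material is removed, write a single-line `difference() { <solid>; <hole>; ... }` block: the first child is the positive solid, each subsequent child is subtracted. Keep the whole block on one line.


difference() { translate([242, 188, 0]) cube([3043, 176, 2689]); translate([961, 188, 932]) cube([1111, 176, 1530]); }


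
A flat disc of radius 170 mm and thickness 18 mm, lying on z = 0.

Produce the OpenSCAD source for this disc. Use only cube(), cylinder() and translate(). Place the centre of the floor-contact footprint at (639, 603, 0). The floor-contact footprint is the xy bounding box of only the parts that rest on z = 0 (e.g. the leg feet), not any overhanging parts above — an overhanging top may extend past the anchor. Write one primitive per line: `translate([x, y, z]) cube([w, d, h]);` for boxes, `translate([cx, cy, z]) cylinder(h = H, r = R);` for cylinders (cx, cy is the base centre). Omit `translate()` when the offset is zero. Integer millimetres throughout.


translate([639, 603, 0]) cylinder(h = 18, r = 170);


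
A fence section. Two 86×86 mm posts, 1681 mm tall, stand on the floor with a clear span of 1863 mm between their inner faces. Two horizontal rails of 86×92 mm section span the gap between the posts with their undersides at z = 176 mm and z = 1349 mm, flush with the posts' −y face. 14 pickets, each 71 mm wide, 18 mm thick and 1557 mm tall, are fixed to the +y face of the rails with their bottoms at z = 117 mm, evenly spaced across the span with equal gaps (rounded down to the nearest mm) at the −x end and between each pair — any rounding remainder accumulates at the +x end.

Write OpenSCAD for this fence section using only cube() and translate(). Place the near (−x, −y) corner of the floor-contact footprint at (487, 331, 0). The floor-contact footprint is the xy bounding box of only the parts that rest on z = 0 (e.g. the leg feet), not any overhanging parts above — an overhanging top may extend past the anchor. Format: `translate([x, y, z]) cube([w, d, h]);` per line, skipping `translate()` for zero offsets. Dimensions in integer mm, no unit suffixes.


translate([487, 331, 0]) cube([86, 86, 1681]);
translate([2436, 331, 0]) cube([86, 86, 1681]);
translate([573, 331, 176]) cube([1863, 86, 92]);
translate([573, 331, 1349]) cube([1863, 86, 92]);
translate([630, 417, 117]) cube([71, 18, 1557]);
translate([758, 417, 117]) cube([71, 18, 1557]);
translate([886, 417, 117]) cube([71, 18, 1557]);
translate([1014, 417, 117]) cube([71, 18, 1557]);
translate([1142, 417, 117]) cube([71, 18, 1557]);
translate([1270, 417, 117]) cube([71, 18, 1557]);
translate([1398, 417, 117]) cube([71, 18, 1557]);
translate([1526, 417, 117]) cube([71, 18, 1557]);
translate([1654, 417, 117]) cube([71, 18, 1557]);
translate([1782, 417, 117]) cube([71, 18, 1557]);
translate([1910, 417, 117]) cube([71, 18, 1557]);
translate([2038, 417, 117]) cube([71, 18, 1557]);
translate([2166, 417, 117]) cube([71, 18, 1557]);
translate([2294, 417, 117]) cube([71, 18, 1557]);


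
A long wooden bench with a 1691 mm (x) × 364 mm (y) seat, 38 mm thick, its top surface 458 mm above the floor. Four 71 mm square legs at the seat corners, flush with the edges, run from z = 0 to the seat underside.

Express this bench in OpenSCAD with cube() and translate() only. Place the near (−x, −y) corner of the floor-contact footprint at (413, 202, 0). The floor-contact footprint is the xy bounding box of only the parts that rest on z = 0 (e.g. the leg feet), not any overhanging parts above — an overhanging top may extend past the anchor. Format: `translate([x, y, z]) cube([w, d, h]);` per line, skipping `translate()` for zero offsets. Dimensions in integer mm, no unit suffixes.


// leg_h = 458 − 38 = 420
translate([413, 202, 420]) cube([1691, 364, 38]);
translate([413, 202, 0]) cube([71, 71, 420]);
translate([413, 495, 0]) cube([71, 71, 420]);
translate([2033, 202, 0]) cube([71, 71, 420]);
translate([2033, 495, 0]) cube([71, 71, 420]);


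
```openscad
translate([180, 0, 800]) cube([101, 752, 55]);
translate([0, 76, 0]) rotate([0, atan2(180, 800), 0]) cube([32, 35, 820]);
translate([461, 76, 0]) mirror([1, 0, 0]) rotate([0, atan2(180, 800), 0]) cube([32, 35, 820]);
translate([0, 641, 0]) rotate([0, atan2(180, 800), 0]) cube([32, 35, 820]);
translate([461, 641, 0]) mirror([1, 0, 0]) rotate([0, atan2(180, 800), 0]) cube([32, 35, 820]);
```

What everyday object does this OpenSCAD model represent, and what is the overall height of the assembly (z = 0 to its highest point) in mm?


A sawhorse. The overall height is 855 mm.

A beam across two mirrored pairs of raked legs — a sawhorse. The beam's underside is at z = 800 (matching the legs' vertical rise in atan2(180, 800)) and the beam is 55 mm tall, so its top is at 800 + 55 = 855 mm. The raked legs top out at the beam's underside, so that is the highest point.


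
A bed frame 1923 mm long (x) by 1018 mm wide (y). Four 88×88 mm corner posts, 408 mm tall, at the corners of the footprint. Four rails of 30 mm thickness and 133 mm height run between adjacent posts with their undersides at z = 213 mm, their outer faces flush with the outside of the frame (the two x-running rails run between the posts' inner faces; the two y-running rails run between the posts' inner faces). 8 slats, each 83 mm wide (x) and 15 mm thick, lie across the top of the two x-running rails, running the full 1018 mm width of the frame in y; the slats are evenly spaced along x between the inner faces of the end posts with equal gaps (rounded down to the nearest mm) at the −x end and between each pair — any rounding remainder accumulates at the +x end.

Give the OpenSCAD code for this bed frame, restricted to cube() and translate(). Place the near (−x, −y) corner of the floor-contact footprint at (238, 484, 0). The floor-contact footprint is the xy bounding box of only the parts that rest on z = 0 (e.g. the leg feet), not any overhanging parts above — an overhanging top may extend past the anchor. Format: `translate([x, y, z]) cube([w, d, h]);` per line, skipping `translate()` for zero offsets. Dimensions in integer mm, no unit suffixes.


translate([238, 484, 0]) cube([88, 88, 408]);
translate([238, 1414, 0]) cube([88, 88, 408]);
translate([2073, 484, 0]) cube([88, 88, 408]);
translate([2073, 1414, 0]) cube([88, 88, 408]);
translate([326, 484, 213]) cube([1747, 30, 133]);
translate([326, 1472, 213]) cube([1747, 30, 133]);
translate([238, 572, 213]) cube([30, 842, 133]);
translate([2131, 572, 213]) cube([30, 842, 133]);
translate([446, 484, 346]) cube([83, 1018, 15]);
translate([649, 484, 346]) cube([83, 1018, 15]);
translate([852, 484, 346]) cube([83, 1018, 15]);
translate([1055, 484, 346]) cube([83, 1018, 15]);
translate([1258, 484, 346]) cube([83, 1018, 15]);
translate([1461, 484, 346]) cube([83, 1018, 15]);
translate([1664, 484, 346]) cube([83, 1018, 15]);
translate([1867, 484, 346]) cube([83, 1018, 15]);


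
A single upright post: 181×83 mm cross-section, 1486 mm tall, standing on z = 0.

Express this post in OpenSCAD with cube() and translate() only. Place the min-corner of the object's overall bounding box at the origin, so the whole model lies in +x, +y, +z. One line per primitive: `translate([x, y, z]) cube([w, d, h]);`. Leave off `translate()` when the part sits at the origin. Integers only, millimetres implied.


cube([181, 83, 1486]);


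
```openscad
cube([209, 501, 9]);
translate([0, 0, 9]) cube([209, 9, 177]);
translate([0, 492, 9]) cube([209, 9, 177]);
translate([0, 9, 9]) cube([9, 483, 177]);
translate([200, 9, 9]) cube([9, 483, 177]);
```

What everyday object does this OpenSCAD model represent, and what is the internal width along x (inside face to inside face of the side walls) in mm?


An open box. The internal width is 191 mm.

A 209×501 base slab with four walls standing on it — an open box. The base is 209 mm wide and the walls are 9 mm thick, so the internal width is 209 − 2 × 9 = 191 mm.


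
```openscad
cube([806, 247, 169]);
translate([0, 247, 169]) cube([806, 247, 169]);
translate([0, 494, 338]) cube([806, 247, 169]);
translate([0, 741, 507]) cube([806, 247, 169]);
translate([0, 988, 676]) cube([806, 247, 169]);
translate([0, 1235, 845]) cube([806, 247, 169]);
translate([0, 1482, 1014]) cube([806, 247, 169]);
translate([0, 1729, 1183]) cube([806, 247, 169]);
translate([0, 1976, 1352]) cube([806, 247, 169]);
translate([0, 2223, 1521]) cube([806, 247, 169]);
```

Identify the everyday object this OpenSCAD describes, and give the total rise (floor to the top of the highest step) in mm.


A staircase. The total rise is 1690 mm.

10 identical blocks, each offset up and back from the previous — a staircase. Each step is 169 mm tall and there are 10 of them, so the total rise is 10 × 169 = 1690 mm.


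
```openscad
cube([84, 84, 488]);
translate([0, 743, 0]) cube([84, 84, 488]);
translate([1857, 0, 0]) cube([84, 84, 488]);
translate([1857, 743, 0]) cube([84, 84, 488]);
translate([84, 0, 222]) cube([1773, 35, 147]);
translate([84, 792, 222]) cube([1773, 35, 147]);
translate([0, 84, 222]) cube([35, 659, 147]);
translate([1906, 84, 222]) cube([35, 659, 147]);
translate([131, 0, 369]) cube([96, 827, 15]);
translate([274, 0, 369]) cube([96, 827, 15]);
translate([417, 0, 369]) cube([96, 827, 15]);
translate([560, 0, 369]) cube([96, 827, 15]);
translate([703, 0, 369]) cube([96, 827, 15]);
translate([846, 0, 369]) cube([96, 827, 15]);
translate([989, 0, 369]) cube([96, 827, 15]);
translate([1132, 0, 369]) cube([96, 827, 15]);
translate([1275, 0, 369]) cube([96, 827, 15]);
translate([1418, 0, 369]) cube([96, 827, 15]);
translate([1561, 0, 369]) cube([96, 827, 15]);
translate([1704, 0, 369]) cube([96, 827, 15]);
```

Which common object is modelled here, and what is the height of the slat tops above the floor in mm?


A bed frame. The slat-top height is 384 mm.

Four posts, four rails, and a row of slats — a bed frame. Slats sit on the rails at z = 222 + 147 = 369; with slat thickness 15, the top is 384 mm.


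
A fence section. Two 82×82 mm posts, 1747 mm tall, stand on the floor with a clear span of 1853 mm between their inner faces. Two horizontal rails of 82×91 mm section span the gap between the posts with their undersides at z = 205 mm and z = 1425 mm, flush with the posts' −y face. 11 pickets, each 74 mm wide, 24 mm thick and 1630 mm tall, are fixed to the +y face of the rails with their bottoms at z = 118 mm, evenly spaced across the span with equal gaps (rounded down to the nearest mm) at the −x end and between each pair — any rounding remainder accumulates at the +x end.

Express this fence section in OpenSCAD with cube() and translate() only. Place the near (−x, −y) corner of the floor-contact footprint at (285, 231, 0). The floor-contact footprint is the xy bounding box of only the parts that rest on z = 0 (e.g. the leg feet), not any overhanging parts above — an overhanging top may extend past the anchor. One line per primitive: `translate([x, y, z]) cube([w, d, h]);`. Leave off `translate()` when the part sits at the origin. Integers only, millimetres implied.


translate([285, 231, 0]) cube([82, 82, 1747]);
translate([2220, 231, 0]) cube([82, 82, 1747]);
translate([367, 231, 205]) cube([1853, 82, 91]);
translate([367, 231, 1425]) cube([1853, 82, 91]);
translate([453, 313, 118]) cube([74, 24, 1630]);
translate([613, 313, 118]) cube([74, 24, 1630]);
translate([773, 313, 118]) cube([74, 24, 1630]);
translate([933, 313, 118]) cube([74, 24, 1630]);
translate([1093, 313, 118]) cube([74, 24, 1630]);
translate([1253, 313, 118]) cube([74, 24, 1630]);
translate([1413, 313, 118]) cube([74, 24, 1630]);
translate([1573, 313, 118]) cube([74, 24, 1630]);
translate([1733, 313, 118]) cube([74, 24, 1630]);
translate([1893, 313, 118]) cube([74, 24, 1630]);
translate([2053, 313, 118]) cube([74, 24, 1630]);


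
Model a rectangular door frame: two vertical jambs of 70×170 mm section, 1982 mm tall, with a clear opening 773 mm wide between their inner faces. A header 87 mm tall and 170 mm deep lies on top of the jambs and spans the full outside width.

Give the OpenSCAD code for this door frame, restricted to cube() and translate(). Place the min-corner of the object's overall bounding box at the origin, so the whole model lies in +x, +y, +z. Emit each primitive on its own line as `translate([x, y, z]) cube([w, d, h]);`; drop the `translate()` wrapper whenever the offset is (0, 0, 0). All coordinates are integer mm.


cube([70, 170, 1982]);
translate([843, 0, 0]) cube([70, 170, 1982]);
translate([0, 0, 1982]) cube([913, 170, 87]);


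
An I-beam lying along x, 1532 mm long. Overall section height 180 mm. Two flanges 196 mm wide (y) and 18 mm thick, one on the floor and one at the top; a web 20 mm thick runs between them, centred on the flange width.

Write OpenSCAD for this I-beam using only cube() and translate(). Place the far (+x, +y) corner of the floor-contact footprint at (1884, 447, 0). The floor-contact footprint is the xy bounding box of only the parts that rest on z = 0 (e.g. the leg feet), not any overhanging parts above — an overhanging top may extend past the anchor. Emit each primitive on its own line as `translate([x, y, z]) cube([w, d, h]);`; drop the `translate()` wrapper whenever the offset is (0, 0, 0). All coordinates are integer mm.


translate([352, 251, 0]) cube([1532, 196, 18]);
translate([352, 339, 18]) cube([1532, 20, 144]);
translate([352, 251, 162]) cube([1532, 196, 18]);


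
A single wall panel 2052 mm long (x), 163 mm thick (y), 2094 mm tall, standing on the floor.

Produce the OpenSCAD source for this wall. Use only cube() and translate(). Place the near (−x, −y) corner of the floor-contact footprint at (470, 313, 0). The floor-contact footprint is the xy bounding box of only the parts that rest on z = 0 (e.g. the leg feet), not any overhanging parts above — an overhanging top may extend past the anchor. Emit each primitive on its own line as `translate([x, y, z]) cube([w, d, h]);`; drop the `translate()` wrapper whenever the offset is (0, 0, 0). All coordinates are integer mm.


translate([470, 313, 0]) cube([2052, 163, 2094]);


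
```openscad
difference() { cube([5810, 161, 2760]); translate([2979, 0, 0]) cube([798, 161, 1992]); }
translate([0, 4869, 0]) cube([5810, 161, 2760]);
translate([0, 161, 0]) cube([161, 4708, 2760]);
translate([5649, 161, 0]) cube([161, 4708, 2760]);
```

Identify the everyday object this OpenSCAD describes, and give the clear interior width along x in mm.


A single room. The interior width is 5488 mm.

Four walls enclosing a rectangle with a door in the front wall — a room. Outside width 5810 minus two 161 mm walls gives 5488 mm.


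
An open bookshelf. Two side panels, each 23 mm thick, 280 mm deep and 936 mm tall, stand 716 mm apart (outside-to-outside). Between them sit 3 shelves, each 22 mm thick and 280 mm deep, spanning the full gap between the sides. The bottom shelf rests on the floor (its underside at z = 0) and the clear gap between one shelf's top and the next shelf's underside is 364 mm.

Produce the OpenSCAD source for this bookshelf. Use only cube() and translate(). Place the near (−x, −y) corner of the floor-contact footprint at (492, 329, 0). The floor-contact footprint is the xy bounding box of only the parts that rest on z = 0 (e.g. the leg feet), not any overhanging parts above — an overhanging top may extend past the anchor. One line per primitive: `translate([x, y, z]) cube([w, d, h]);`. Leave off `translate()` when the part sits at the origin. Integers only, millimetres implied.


translate([492, 329, 0]) cube([23, 280, 936]);
translate([1185, 329, 0]) cube([23, 280, 936]);
translate([515, 329, 0]) cube([670, 280, 22]);
translate([515, 329, 386]) cube([670, 280, 22]);
translate([515, 329, 772]) cube([670, 280, 22]);


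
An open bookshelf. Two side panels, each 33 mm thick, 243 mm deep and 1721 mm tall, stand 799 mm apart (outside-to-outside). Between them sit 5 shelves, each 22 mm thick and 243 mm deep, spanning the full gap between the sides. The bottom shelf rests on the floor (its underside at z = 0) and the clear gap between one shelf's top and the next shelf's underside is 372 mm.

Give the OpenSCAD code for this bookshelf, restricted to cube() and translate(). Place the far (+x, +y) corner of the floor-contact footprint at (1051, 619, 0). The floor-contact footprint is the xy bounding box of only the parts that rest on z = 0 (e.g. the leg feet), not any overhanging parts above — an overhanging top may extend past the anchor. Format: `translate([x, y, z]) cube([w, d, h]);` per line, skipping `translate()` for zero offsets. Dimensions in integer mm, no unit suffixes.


translate([252, 376, 0]) cube([33, 243, 1721]);
translate([1018, 376, 0]) cube([33, 243, 1721]);
translate([285, 376, 0]) cube([733, 243, 22]);
translate([285, 376, 394]) cube([733, 243, 22]);
translate([285, 376, 788]) cube([733, 243, 22]);
translate([285, 376, 1182]) cube([733, 243, 22]);
translate([285, 376, 1576]) cube([733, 243, 22]);


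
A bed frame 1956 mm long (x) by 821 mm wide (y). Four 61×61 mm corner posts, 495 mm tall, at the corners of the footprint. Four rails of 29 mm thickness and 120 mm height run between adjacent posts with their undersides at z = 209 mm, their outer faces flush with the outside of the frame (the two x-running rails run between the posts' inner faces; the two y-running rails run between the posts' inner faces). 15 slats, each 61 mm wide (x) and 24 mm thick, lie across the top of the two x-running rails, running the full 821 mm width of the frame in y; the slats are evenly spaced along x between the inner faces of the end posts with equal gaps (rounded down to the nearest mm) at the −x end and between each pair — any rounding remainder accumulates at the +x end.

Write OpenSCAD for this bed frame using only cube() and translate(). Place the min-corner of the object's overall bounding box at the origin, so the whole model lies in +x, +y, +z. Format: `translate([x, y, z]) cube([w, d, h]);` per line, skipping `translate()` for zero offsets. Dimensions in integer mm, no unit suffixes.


// slat z = rail_z + rail_h = 209 + 120 = 329
// slat gap = ⌊(1834 − 15·61) / 16⌋ = 57
cube([61, 61, 495]);
translate([0, 760, 0]) cube([61, 61, 495]);
translate([1895, 0, 0]) cube([61, 61, 495]);
translate([1895, 760, 0]) cube([61, 61, 495]);
translate([61, 0, 209]) cube([1834, 29, 120]);
translate([61, 792, 209]) cube([1834, 29, 120]);
translate([0, 61, 209]) cube([29, 699, 120]);
translate([1927, 61, 209]) cube([29, 699, 120]);
translate([118, 0, 329]) cube([61, 821, 24]);
translate([236, 0, 329]) cube([61, 821, 24]);
translate([354, 0, 329]) cube([61, 821, 24]);
translate([472, 0, 329]) cube([61, 821, 24]);
translate([590, 0, 329]) cube([61, 821, 24]);
translate([708, 0, 329]) cube([61, 821, 24]);
translate([826, 0, 329]) cube([61, 821, 24]);
translate([944, 0, 329]) cube([61, 821, 24]);
translate([1062, 0, 329]) cube([61, 821, 24]);
translate([1180, 0, 329]) cube([61, 821, 24]);
translate([1298, 0, 329]) cube([61, 821, 24]);
translate([1416, 0, 329]) cube([61, 821, 24]);
translate([1534, 0, 329]) cube([61, 821, 24]);
translate([1652, 0, 329]) cube([61, 821, 24]);
translate([1770, 0, 329]) cube([61, 821, 24]);


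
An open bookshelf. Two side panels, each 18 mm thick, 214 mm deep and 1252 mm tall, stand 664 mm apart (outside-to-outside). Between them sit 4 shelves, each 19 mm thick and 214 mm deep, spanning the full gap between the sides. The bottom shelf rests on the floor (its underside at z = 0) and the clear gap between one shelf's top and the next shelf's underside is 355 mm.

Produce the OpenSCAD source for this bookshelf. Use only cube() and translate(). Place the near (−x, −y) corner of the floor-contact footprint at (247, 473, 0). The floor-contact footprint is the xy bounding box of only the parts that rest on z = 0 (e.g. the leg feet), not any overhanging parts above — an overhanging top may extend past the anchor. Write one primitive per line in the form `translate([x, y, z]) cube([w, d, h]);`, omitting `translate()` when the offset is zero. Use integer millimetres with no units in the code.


translate([247, 473, 0]) cube([18, 214, 1252]);
translate([893, 473, 0]) cube([18, 214, 1252]);
translate([265, 473, 0]) cube([628, 214, 19]);
translate([265, 473, 374]) cube([628, 214, 19]);
translate([265, 473, 748]) cube([628, 214, 19]);
translate([265, 473, 1122]) cube([628, 214, 19]);


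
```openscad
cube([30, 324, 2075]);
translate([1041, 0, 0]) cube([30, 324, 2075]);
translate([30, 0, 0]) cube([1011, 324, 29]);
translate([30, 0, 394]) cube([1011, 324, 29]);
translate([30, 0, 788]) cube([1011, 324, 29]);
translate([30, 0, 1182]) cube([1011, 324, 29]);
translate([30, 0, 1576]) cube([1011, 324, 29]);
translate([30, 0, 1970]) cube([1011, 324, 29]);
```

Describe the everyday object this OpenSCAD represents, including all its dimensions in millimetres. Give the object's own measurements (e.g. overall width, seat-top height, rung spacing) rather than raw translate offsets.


An open bookshelf. Two side panels, each 30 mm thick, 324 mm deep and 2075 mm tall, stand 1071 mm apart (outside-to-outside). Between them sit 6 shelves, each 29 mm thick and 324 mm deep, spanning the full gap between the sides. The bottom shelf rests on the floor (its underside at z = 0) and the clear gap between one shelf's top and the next shelf's underside is 365 mm.


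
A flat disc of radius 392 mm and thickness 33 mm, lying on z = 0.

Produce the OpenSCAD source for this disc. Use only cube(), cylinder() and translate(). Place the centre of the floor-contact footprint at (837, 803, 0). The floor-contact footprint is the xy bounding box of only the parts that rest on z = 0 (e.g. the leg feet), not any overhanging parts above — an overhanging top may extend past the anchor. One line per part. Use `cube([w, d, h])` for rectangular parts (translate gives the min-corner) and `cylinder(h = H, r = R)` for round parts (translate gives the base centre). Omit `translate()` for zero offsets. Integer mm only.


translate([837, 803, 0]) cylinder(h = 33, r = 392);


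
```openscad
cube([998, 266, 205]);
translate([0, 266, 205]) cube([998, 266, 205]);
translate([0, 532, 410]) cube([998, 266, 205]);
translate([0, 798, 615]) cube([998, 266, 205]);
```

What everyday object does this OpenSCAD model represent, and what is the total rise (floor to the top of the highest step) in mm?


A staircase. The total rise is 820 mm.

4 identical blocks, each offset up and back from the previous — a staircase. Each step is 205 mm tall and there are 4 of them, so the total rise is 4 × 205 = 820 mm.


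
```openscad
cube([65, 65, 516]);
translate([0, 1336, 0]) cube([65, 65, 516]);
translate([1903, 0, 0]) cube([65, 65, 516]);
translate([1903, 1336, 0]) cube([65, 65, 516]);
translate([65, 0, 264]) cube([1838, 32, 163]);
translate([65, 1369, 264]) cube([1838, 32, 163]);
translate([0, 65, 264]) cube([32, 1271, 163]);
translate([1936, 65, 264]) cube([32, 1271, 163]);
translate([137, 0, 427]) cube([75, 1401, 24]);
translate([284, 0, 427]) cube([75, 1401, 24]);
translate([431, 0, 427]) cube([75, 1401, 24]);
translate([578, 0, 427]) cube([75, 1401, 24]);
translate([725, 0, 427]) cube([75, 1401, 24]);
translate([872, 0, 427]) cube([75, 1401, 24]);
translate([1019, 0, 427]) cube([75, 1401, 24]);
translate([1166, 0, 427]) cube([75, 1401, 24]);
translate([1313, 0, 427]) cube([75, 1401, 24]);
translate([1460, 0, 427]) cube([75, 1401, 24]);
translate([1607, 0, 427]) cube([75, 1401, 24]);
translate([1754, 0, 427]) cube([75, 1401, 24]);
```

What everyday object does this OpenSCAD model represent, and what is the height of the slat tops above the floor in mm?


A bed frame. The slat-top height is 451 mm.

Four posts, four rails, and a row of slats — a bed frame. Slats sit on the rails at z = 264 + 163 = 427; with slat thickness 24, the top is 451 mm.


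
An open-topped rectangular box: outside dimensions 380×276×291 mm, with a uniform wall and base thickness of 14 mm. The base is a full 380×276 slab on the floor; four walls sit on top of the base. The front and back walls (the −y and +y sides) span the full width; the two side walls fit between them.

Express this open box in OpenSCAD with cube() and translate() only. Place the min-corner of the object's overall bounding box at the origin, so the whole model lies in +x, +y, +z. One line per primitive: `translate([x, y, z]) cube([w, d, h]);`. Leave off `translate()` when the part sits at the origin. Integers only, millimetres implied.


cube([380, 276, 14]);
translate([0, 0, 14]) cube([380, 14, 277]);
translate([0, 262, 14]) cube([380, 14, 277]);
translate([0, 14, 14]) cube([14, 248, 277]);
translate([366, 14, 14]) cube([14, 248, 277]);


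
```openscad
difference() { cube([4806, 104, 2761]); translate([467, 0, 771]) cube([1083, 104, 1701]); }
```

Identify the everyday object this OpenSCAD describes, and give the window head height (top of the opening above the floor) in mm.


A wall with a window opening. The window head height is 2472 mm.

A wall with a rectangular opening subtracted — a window. Sill at z = 771, opening 1701 mm tall, so the head is at 771 + 1701 = 2472 mm.


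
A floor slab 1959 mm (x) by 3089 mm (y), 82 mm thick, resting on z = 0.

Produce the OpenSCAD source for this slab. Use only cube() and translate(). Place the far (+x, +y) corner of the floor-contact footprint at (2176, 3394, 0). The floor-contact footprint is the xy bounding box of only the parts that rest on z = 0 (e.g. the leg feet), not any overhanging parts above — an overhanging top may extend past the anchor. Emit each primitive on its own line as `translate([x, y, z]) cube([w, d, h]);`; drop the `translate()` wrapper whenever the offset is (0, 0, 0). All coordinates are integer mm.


translate([217, 305, 0]) cube([1959, 3089, 82]);


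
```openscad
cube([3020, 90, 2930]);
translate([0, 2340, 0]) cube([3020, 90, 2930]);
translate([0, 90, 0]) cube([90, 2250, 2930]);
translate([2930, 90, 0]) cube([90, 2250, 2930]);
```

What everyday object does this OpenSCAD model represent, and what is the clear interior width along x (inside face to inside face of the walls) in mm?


A house (or room) frame. The interior width is 2840 mm.

Four 2930 mm walls enclosing a rectangle with no floor or roof — a room or house frame. Outside width is 3020 mm and wall thickness is 90 mm, so the interior width is 3020 − 2 × 90 = 2840 mm.


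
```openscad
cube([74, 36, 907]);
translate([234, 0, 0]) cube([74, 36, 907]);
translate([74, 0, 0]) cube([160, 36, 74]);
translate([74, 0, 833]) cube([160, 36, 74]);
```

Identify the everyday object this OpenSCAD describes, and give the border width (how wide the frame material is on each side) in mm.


A picture frame. The border width is 74 mm.

Four thin pieces enclosing a rectangular opening — a picture frame. The two full-height stiles are 907 mm tall; the top rail sits at z = 833 and is 74 mm tall, so the border above the opening is 907 − 833 = 74 mm, matching the stile x-width.


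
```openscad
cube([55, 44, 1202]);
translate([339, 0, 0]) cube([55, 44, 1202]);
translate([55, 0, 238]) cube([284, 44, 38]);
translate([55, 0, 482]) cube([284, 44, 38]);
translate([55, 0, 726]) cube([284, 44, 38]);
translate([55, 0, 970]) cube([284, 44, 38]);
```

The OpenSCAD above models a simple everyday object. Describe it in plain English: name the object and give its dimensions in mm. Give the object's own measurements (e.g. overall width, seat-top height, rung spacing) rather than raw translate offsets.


A straight ladder. Two 55×44 mm vertical rails, 1202 mm tall, stand 394 mm apart (outside-to-outside) with their front faces coplanar on the −y side. 4 rungs, each 44 mm deep and 38 mm tall, span between the inner faces of the rails, front faces flush with the rails. The lowest rung's underside is at z = 238 mm and rungs are spaced 244 mm apart (underside to underside).


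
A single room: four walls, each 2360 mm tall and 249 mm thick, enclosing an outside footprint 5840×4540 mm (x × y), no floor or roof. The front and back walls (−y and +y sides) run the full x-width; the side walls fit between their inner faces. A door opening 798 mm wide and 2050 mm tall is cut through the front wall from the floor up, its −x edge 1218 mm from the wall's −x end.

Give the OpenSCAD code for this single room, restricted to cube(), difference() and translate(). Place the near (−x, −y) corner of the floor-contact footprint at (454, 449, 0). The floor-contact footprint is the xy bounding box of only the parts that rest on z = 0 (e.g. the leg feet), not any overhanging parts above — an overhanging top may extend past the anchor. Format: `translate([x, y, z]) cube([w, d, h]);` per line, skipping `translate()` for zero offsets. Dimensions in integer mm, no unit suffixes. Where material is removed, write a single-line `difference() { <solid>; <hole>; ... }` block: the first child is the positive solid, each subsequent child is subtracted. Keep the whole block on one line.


difference() { translate([454, 449, 0]) cube([5840, 249, 2360]); translate([1672, 449, 0]) cube([798, 249, 2050]); }
translate([454, 4740, 0]) cube([5840, 249, 2360]);
translate([454, 698, 0]) cube([249, 4042, 2360]);
translate([6045, 698, 0]) cube([249, 4042, 2360]);


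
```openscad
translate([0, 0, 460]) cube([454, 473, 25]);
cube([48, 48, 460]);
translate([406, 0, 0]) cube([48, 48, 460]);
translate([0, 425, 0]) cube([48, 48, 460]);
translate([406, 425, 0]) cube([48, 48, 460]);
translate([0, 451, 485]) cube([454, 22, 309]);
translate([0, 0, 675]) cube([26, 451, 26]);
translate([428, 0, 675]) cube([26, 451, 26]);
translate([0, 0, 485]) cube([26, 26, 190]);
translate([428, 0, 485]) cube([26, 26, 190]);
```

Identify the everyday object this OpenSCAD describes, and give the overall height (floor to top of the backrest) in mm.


A chair. The overall height is 794 mm.

A slab on four corner posts with a tall panel at the back — a chair. The seat slab sits at z = 460 with thickness 25, and the 309 mm backrest starts at the seat top, so the overall height is 460 + 25 + 309 = 794 mm.


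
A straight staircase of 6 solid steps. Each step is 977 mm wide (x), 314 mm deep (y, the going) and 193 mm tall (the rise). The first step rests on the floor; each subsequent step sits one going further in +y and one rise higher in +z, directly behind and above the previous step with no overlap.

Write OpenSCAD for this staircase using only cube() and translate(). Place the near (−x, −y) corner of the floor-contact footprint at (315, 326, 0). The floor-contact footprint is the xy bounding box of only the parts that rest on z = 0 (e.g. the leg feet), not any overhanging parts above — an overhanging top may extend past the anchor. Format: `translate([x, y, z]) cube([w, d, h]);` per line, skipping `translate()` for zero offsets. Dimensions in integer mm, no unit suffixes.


translate([315, 326, 0]) cube([977, 314, 193]);
translate([315, 640, 193]) cube([977, 314, 193]);
translate([315, 954, 386]) cube([977, 314, 193]);
translate([315, 1268, 579]) cube([977, 314, 193]);
translate([315, 1582, 772]) cube([977, 314, 193]);
translate([315, 1896, 965]) cube([977, 314, 193]);


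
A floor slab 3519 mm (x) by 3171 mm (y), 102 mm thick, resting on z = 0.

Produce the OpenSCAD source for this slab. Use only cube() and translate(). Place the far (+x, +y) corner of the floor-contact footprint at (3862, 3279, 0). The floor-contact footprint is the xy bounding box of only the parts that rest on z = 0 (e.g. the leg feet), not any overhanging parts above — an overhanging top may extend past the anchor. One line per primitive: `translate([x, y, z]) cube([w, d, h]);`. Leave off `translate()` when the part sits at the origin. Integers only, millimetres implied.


translate([343, 108, 0]) cube([3519, 3171, 102]);


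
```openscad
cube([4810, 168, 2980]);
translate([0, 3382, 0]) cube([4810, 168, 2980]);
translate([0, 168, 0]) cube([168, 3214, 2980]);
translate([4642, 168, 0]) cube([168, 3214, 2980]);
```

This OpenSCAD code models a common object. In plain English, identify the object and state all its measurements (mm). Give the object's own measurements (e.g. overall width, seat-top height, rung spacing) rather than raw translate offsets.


The wall frame of a small rectangular building: four walls, each 2980 mm tall and 168 mm thick, enclosing a footprint 4810 mm (x) by 3550 mm (y) outside-to-outside, with no floor or roof. The front and back walls (the −y and +y sides) span the full width; the two side walls fit between them.


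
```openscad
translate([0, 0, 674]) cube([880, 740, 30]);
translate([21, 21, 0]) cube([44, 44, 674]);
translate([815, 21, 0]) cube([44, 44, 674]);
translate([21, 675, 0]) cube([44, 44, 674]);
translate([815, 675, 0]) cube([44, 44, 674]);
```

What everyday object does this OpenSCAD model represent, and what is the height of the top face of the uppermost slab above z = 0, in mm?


A table. The table height is 704 mm.

A 880×740×30 slab sits at z = 674 on four 44 mm square posts — a table. The top surface is at 674 + 30 = 704 mm.


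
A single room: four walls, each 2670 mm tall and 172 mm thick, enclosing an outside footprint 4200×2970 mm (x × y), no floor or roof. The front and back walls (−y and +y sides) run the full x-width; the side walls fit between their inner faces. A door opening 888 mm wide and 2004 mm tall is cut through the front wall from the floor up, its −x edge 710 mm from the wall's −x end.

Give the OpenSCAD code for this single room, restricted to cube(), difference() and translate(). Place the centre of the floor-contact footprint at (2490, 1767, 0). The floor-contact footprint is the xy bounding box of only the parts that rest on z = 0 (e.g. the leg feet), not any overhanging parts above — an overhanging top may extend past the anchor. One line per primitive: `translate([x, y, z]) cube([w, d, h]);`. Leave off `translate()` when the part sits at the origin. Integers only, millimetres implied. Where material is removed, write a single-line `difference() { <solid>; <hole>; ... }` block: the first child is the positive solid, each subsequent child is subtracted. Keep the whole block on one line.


difference() { translate([390, 282, 0]) cube([4200, 172, 2670]); translate([1100, 282, 0]) cube([888, 172, 2004]); }
translate([390, 3080, 0]) cube([4200, 172, 2670]);
translate([390, 454, 0]) cube([172, 2626, 2670]);
translate([4418, 454, 0]) cube([172, 2626, 2670]);
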